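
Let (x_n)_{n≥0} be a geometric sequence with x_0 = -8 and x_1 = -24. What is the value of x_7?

-17496

Common ratio r = 3.
x_n = (-8)·3^(n-0).
x_7 = (-8)·3^7 = -17496.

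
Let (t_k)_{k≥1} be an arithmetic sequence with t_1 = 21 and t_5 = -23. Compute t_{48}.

Common difference d = (-23 - 21) / (5 - 1) = -11.
t_k = 21 + (k - 1)·(-11).
t_{48} = 21 + 47·(-11) = -496.

-496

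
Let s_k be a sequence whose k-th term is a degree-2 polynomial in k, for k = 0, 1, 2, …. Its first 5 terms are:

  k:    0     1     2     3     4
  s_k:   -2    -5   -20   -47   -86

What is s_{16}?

1st diffs: -3, -15, -27, -39.
2nd diffs: -12, -12, -12 (constant).
Newton forward-difference form: s_k = -2 + (-3)·C(k,1) + (-12)·C(k,2).
At k = 16: k = 16, so s_{16} = -2 - 48 - 1440 = -1490.

-1490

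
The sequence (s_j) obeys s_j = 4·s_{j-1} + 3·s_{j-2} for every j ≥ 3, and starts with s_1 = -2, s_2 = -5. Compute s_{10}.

-1198613

Applying the relation repeatedly:
s_3 = -26, s_4 = -119, s_5 = -554, s_6 = -2573, s_7 = -11954, s_8 = -55535, s_9 = -258002, s_{10} = -1198613.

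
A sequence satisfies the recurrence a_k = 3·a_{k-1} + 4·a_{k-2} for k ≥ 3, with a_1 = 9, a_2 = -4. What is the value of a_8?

Applying the relation repeatedly:
a_3 = 24;  a_4 = 56;  a_5 = 264;  a_6 = 1016;  a_7 = 4104;  a_8 = 16376.
(Characteristic roots are 4 and -1.)

16376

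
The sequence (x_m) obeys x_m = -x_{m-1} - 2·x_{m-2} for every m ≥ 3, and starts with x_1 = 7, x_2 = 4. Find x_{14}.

Applying the relation repeatedly:
x_3 = -18  x_4 = 10  x_5 = 26  …  x_{11} = 282  x_{12} = -62  x_{13} = -502  x_{14} = 626.

626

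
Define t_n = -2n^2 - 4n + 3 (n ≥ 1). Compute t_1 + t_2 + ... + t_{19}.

-5643

Over n = 1..19: Σn = 190, Σn² = 2470.
Total = (-2)·2470 + (-4)·190 + (3)·19 = -5643.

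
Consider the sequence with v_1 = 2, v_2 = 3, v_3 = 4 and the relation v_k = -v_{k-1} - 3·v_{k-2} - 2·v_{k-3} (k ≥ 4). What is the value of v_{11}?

Compute successive terms:
v_4 = -17; v_5 = -1; v_6 = 44; v_7 = -7; v_8 = -123; v_9 = 56; v_{10} = 327; v_{11} = -249.

-249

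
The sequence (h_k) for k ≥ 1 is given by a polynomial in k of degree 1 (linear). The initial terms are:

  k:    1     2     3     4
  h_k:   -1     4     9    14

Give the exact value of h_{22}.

104

1st diffs: 5, 5, 5 (constant).
So h_k = 5k - 6.
Evaluating at k = 22 gives h_{22} = 104.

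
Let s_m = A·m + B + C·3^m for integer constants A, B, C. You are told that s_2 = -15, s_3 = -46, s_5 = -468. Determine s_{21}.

-20920706308

At m = 2, 3, 5: 2A + B + 9C = -15; 3A + B + 27C = -46; 5A + B + 243C = -468.
Subtracting the first from the second: A + 18C = -31.
Subtracting the second from the third: 2A + 216C = -422.
Solving: C = -2, A = 5, then B = -7.
Hence s_{21} = 5·21 + (-7) + (-2)·10460353203 = -20920706308.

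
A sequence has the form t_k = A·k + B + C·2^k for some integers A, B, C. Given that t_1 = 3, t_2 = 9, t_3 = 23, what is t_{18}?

1048537

The three given values yield: A + B + 2C = 3; 2A + B + 4C = 9; 3A + B + 8C = 23.
Subtracting the first from the second: A + 2C = 6.
Subtracting the second from the third: A + 4C = 14.
Solving: C = 4, A = -2, then B = -3.
So t_k = -2·k + (-3) + 4·2^k; at k=18 this is 1048537.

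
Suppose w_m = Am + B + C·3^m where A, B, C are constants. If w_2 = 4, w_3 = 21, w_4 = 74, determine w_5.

235

At m = 2, 3, 4: 2A + B + 9C = 4; 3A + B + 27C = 21; 4A + B + 81C = 74.
Subtracting the first from the second: A + 18C = 17.
Subtracting the second from the third: A + 54C = 53.
Solving: C = 1, A = -1, then B = -3.
Hence w_5 = -1·5 + (-3) + 1·243 = 235.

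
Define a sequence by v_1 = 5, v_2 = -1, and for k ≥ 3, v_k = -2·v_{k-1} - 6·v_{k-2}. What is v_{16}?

Iterate the recurrence:
v_3 = -28  v_4 = 62  v_5 = 44  …  v_{13} = -2368  v_{14} = 556352  v_{15} = -1098496  v_{16} = -1141120.

-1141120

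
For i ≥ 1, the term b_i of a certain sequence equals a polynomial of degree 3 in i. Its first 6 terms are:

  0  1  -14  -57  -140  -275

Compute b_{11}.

-2150

1st diffs: 1, -15, -43, -83, -135.
2nd diffs: -16, -28, -40, -52.
3rd diffs: -12, -12, -12 (constant).
Newton forward-difference form: b_i = 1·C(i-1,1) + (-16)·C(i-1,2) + (-12)·C(i-1,3).
At i = 11: i-1 = 10, so b_{11} = 10 - 720 - 1440 = -2150.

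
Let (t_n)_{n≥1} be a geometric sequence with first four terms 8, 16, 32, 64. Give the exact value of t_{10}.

4096

Common ratio r = 2.
t_n = 8·2^(n-1).
t_{10} = 8·2^9 = 4096.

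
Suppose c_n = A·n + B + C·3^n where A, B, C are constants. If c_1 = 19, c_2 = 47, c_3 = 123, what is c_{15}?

Write the equations: A + B + 3C = 19; 2A + B + 9C = 47; 3A + B + 27C = 123.
Subtracting the first from the second: A + 6C = 28.
Subtracting the second from the third: A + 18C = 76.
Solving: C = 4, A = 4, then B = 3.
Hence c_{15} = 4·15 + 3 + 4·14348907 = 57395691.

57395691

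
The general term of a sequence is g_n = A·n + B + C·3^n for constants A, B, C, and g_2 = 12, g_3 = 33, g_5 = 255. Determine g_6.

744

Write the equations: 2A + B + 9C = 12; 3A + B + 27C = 33; 5A + B + 243C = 255.
Subtracting the first from the second: A + 18C = 21.
Subtracting the second from the third: 2A + 216C = 222.
Solving: C = 1, A = 3, then B = -3.
Therefore g_6 = 18 + (-3) + 1·729 = 744.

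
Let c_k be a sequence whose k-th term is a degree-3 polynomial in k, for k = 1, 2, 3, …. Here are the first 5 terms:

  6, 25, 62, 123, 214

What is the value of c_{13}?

1st diffs: 19, 37, 61, 91.
2nd diffs: 18, 24, 30.
3rd diffs: 6, 6 (constant).
Newton forward-difference form: c_k = 6 + 19·C(k-1,1) + 18·C(k-1,2) + 6·C(k-1,3).
At k = 13: k-1 = 12, so c_{13} = 6 + 228 + 1188 + 1320 = 2742.

2742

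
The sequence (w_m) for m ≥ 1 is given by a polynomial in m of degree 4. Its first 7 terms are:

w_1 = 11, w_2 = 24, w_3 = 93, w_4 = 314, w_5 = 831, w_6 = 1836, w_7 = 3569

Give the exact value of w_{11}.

1st diffs: 13, 69, 221, 517, 1005, 1733.
2nd diffs: 56, 152, 296, 488, 728.
3rd diffs: 96, 144, 192, 240.
4th diffs: 48, 48, 48 (constant).
Newton forward-difference form: w_m = 11 + 13·C(m-1,1) + 56·C(m-1,2) + 96·C(m-1,3) + 48·C(m-1,4).
At m = 11: m-1 = 10, so w_{11} = 11 + 130 + 2520 + 11520 + 10080 = 24261.

24261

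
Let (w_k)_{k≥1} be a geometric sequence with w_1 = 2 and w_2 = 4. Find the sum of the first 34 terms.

34359738366

Common ratio r = 2.
w_k = 2·2^(k-1).
S = 2·(2^34 - 1)/(2 - 1) = 2·(17179869184 - 1)/(1) = 34359738366.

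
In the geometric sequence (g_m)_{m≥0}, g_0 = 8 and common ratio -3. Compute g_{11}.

-1417176

g_m = 8·(-3)^(m-0).
g_{11} = 8·(-3)^11 = -1417176.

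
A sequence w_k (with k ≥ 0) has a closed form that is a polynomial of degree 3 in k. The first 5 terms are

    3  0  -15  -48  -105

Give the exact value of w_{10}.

1st diffs: -3, -15, -33, -57.
2nd diffs: -12, -18, -24.
3rd diffs: -6, -6 (constant).
Newton forward-difference form: w_k = 3 + (-3)·C(k,1) + (-12)·C(k,2) + (-6)·C(k,3).
At k = 10: k = 10, so w_{10} = 3 - 30 - 540 - 720 = -1287.

-1287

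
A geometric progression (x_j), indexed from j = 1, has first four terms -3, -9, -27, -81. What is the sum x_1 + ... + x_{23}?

-141214768239

Common ratio r = 3.
x_j = (-3)·3^(j-1).
S = (-3)·(3^23 - 1)/(3 - 1) = (-3)·(94143178827 - 1)/(2) = -141214768239.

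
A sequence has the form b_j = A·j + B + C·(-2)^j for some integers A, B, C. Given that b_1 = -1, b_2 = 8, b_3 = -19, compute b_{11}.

-4123

At j = 1, 2, 3: A + B - 2C = -1; 2A + B + 4C = 8; 3A + B - 8C = -19.
Subtracting the first from the second: A + 6C = 9.
Subtracting the second from the third: A - 12C = -27.
Solving: C = 2, A = -3, then B = 6.
Therefore b_{11} = -33 + 6 + 2·(-2048) = -4123.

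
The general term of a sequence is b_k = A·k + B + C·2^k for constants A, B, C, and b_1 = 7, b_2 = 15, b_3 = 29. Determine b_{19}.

Write the equations: A + B + 2C = 7; 2A + B + 4C = 15; 3A + B + 8C = 29.
Subtracting the first from the second: A + 2C = 8.
Subtracting the second from the third: A + 4C = 14.
Solving: C = 3, A = 2, then B = -1.
Hence b_{19} = 2·19 + (-1) + 3·524288 = 1572901.

1572901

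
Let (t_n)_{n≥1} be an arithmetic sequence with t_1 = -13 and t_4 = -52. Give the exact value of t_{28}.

Common difference d = (-52 - (-13)) / (4 - 1) = -13.
t_n = -13 + (n - 1)·(-13).
t_{28} = -13 + 27·(-13) = -364.

-364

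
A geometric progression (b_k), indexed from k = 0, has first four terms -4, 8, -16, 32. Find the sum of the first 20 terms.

1398100

Common ratio r = -2.
b_k = (-4)·(-2)^(k-0).
S = (-4)·((-2)^20 - 1)/(-2 - 1) = (-4)·(1048576 - 1)/(-3) = 1398100.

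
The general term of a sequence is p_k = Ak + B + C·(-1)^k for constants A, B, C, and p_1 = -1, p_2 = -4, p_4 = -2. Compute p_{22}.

Plug in k = 1, 2, 4: A + B - C = -1; 2A + B + C = -4; 4A + B + C = -2.
Subtracting the first from the second: A + 2C = -3.
Subtracting the second from the third: 2A = 2.
Solving: C = -2, A = 1, then B = -4.
Therefore p_{22} = 22 + (-4) + (-2)·1 = 16.

16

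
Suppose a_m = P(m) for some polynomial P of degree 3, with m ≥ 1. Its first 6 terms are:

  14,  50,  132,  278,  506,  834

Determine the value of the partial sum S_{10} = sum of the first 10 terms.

11060

1st diffs: 36, 82, 146, 228, 328.
2nd diffs: 46, 64, 82, 100.
3rd diffs: 18, 18, 18 (constant).
So a_m = 3m^3 + 5m^2 + 6.
Continuing: 1280, 1862, 2598, 3506.
Summing m = 1..10 (10 terms) gives 11060.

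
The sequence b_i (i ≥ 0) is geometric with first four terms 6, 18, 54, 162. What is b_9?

118098

Common ratio r = 3.
b_i = 6·3^(i-0).
b_9 = 6·3^9 = 118098.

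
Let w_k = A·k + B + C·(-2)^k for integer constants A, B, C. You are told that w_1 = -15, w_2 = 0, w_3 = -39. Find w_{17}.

-393273

Write the equations: A + B - 2C = -15; 2A + B + 4C = 0; 3A + B - 8C = -39.
Subtracting the first from the second: A + 6C = 15.
Subtracting the second from the third: A - 12C = -39.
Solving: C = 3, A = -3, then B = -6.
So w_k = -3·k + (-6) + 3·(-2)^k; at k=17 this is -393273.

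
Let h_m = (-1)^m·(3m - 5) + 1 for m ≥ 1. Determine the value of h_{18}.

50

(-1)^18 = 1; 3m - 5 at m=18 is 49; so h_{18} = 50.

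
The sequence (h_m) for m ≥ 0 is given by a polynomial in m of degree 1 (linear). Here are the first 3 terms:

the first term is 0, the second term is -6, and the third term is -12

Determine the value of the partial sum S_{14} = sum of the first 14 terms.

1st diffs: -6, -6 (constant).
So h_m = -6m.
Continuing: …, -18, -24, -30, -36, …, h_{13} = -78.
Summing m = 0..13 (14 terms) gives -546.

-546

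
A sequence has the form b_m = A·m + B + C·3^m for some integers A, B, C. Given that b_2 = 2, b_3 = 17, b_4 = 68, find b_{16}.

Plug in m = 2, 3, 4: 2A + B + 9C = 2; 3A + B + 27C = 17; 4A + B + 81C = 68.
Subtracting the first from the second: A + 18C = 15.
Subtracting the second from the third: A + 54C = 51.
Solving: C = 1, A = -3, then B = -1.
So b_m = -3·m + (-1) + 1·3^m; at m=16 this is 43046672.

43046672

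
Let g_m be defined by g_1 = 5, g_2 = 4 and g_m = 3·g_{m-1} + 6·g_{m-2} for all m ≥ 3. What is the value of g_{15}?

Iterate the recurrence:
g_3 = 42  g_4 = 150  g_5 = 702  …  g_{12} = 21106494  g_{13} = 92284110  g_{14} = 403491294  g_{15} = 1764178542.

1764178542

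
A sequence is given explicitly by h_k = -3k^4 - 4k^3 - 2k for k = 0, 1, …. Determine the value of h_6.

-4764

h_6 = -3·6^4 - 4·6^3 - 2·6 = -4764.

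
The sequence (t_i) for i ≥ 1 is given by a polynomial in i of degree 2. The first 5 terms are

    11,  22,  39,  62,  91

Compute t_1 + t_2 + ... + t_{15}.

1st diffs: 11, 17, 23, 29.
2nd diffs: 6, 6, 6 (constant).
Newton forward-difference form: t_i = 11 + 11·C(i-1,1) + 6·C(i-1,2).
Continuing: …, 126, 167, 214, 267, …, t_{15} = 711.
Summing i = 1..15 (15 terms) gives 4050.

4050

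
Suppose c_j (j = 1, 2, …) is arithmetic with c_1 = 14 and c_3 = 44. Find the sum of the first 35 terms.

Common difference d = (44 - 14) / (3 - 1) = 15.
c_j = 14 + (j - 1)·15.
c_{35} = 524; S = 35·(14 + 524)/2 = 9415.

9415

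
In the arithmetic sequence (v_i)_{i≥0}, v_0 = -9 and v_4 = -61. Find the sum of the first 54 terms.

Common difference d = (-61 - (-9)) / (4 - 0) = -13.
v_i = -9 + (i - 0)·(-13).
v_{53} = -698; S = 54·(-9 + (-698))/2 = -19089.

-19089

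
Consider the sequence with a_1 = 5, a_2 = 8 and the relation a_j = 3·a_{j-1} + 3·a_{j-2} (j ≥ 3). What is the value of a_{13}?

23010885

Applying the relation repeatedly:
a_3 = 39, a_4 = 141, a_5 = 540, …, a_{10} = 422253, a_{11} = 1600884, a_{12} = 6069411, a_{13} = 23010885.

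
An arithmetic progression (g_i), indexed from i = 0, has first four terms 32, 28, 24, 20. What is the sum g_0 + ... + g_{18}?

-76

Common difference d = -4.
g_i = 32 + (i - 0)·(-4).
g_{18} = -40; S = 19·(32 + (-40))/2 = -76.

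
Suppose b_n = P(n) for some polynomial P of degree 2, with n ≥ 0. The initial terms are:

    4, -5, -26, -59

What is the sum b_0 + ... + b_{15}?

-7736

1st diffs: -9, -21, -33.
2nd diffs: -12, -12 (constant).
Newton forward-difference form: b_n = 4 + (-9)·C(n,1) + (-12)·C(n,2).
Continuing: …, -104, -161, -230, -311, …, b_{15} = -1391.
Summing n = 0..15 (16 terms) gives -7736.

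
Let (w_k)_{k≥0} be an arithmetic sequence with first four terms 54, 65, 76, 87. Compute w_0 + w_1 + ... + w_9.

1035

Common difference d = 11.
w_k = 54 + (k - 0)·11.
w_9 = 153; S = 10·(54 + 153)/2 = 1035.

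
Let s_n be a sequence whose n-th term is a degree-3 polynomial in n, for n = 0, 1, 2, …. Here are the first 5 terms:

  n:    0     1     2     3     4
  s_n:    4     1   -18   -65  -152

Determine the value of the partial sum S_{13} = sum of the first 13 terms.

1st diffs: -3, -19, -47, -87.
2nd diffs: -16, -28, -40.
3rd diffs: -12, -12 (constant).
Newton forward-difference form: s_n = 4 + (-3)·C(n,1) + (-16)·C(n,2) + (-12)·C(n,3).
Continuing: …, -291, -494, -773, -1140, …, s_{12} = -3728.
Summing n = 0..12 (13 terms) gives -13338.

-13338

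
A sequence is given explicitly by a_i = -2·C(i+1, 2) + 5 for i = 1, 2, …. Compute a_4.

-15

C(5, 2) = 10, so a_4 = -15.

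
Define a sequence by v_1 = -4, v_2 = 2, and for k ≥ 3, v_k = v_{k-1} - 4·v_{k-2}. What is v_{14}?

-12070

Compute successive terms:
v_3 = 18  v_4 = 10  v_5 = -62  …  v_{11} = -2126  v_{12} = 6858  v_{13} = 15362  v_{14} = -12070.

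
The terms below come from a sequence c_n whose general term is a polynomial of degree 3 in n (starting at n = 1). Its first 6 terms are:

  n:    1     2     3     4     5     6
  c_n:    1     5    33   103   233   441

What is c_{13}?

5593

1st diffs: 4, 28, 70, 130, 208.
2nd diffs: 24, 42, 60, 78.
3rd diffs: 18, 18, 18 (constant).
Newton forward-difference form: c_n = 1 + 4·C(n-1,1) + 24·C(n-1,2) + 18·C(n-1,3).
At n = 13: n-1 = 12, so c_{13} = 1 + 48 + 1584 + 3960 = 5593.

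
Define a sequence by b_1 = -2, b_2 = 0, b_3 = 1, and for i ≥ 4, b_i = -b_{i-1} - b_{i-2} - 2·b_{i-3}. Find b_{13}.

-13

Compute successive terms:
b_4 = 3; b_5 = -4; b_6 = -1; b_7 = -1; b_8 = 10; b_9 = -7; b_{10} = -1; b_{11} = -12; b_{12} = 27; b_{13} = -13.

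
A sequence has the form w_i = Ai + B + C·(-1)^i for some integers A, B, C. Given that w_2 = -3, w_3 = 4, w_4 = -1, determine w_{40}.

Write the equations: 2A + B + C = -3; 3A + B - C = 4; 4A + B + C = -1.
Subtracting the first from the second: A - 2C = 7.
Subtracting the second from the third: A + 2C = -5.
Solving: C = -3, A = 1, then B = -2.
Hence w_{40} = 1·40 + (-2) + (-3)·1 = 35.

35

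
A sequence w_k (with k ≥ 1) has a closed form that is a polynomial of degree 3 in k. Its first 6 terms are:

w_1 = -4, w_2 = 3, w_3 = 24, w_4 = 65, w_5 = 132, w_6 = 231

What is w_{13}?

1st diffs: 7, 21, 41, 67, 99.
2nd diffs: 14, 20, 26, 32.
3rd diffs: 6, 6, 6 (constant).
So w_k = k^3 + k^2 - 3k - 3.
Evaluating at k = 13 gives w_{13} = 2324.

2324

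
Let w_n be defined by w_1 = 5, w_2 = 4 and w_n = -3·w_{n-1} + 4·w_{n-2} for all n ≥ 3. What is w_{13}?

3355448

Iterate the recurrence:
w_3 = 8;  w_4 = -8;  w_5 = 56;  …;  w_{10} = -52424;  w_{11} = 209720;  w_{12} = -838856;  w_{13} = 3355448.
(Characteristic roots are 1 and -4.)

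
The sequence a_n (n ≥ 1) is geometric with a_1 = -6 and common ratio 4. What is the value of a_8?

-98304

a_n = (-6)·4^(n-1).
a_8 = (-6)·4^7 = -98304.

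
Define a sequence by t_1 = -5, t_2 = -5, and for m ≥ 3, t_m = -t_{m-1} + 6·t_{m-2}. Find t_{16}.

14217835

Applying the relation repeatedly:
t_3 = -25; t_4 = -5; t_5 = -145; …; t_{13} = -547825; t_{14} = 1561555; t_{15} = -4848505; t_{16} = 14217835.
(Characteristic roots are 2 and -3.)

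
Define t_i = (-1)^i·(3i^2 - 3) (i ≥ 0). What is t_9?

-240

(-1)^9 = -1; 3i^2 - 3 at i=9 is 240; so t_9 = -240.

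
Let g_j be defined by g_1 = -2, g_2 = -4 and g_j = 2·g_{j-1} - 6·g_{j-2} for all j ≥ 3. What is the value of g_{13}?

g_3 = 4;  g_4 = 32;  g_5 = 40;  …;  g_{10} = 6080;  g_{11} = -1472;  g_{12} = -39424;  g_{13} = -70016.

-70016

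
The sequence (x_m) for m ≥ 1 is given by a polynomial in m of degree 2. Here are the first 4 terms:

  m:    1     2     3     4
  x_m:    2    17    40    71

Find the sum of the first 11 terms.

2167

1st diffs: 15, 23, 31.
2nd diffs: 8, 8 (constant).
Newton forward-difference form: x_m = 2 + 15·C(m-1,1) + 8·C(m-1,2).
Continuing: …, 110, 157, 212, 275, …, x_{11} = 512.
Summing m = 1..11 (11 terms) gives 2167.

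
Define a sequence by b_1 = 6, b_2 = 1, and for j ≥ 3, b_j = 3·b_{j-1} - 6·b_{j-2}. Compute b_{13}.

177147

Iterate the recurrence:
b_3 = -33  b_4 = -105  b_5 = -117  …  b_{10} = -18873  b_{11} = -54189  b_{12} = -49329  b_{13} = 177147.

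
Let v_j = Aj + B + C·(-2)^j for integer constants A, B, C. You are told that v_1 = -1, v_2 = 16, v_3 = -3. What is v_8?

Write the equations: A + B - 2C = -1; 2A + B + 4C = 16; 3A + B - 8C = -3.
Subtracting the first from the second: A + 6C = 17.
Subtracting the second from the third: A - 12C = -19.
Solving: C = 2, A = 5, then B = -2.
So v_j = 5·j + (-2) + 2·(-2)^j; at j=8 this is 550.

550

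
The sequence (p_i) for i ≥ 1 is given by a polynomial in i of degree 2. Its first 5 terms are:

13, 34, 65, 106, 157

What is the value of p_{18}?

1st diffs: 21, 31, 41, 51.
2nd diffs: 10, 10, 10 (constant).
So p_i = 5i^2 + 6i + 2.
Evaluating at i = 18 gives p_{18} = 1730.

1730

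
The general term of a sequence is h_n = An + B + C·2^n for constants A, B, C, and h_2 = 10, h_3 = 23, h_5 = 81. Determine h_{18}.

Write the equations: 2A + B + 4C = 10; 3A + B + 8C = 23; 5A + B + 32C = 81.
Subtracting the first from the second: A + 4C = 13.
Subtracting the second from the third: 2A + 24C = 58.
Solving: C = 2, A = 5, then B = -8.
Hence h_{18} = 5·18 + (-8) + 2·262144 = 524370.

524370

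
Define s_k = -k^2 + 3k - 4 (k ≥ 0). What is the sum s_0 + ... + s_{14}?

Over k = 0..14: Σk = 105, Σk² = 1015.
Total = (-1)·1015 + (3)·105 + (-4)·15 = -760.

-760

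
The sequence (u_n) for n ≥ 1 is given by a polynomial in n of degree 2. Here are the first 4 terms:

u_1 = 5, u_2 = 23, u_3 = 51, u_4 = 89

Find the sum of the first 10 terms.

2060

1st diffs: 18, 28, 38.
2nd diffs: 10, 10 (constant).
So u_n = 5n^2 + 3n - 3.
Continuing: …, 137, 195, 263, 341, …, u_{10} = 527.
Summing n = 1..10 (10 terms) gives 2060.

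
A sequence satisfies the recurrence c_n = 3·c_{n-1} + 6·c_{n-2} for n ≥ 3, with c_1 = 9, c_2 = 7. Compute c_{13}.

Compute successive terms:
c_3 = 75; c_4 = 267; c_5 = 1251; …; c_{10} = 1966923; c_{11} = 8600499; c_{12} = 37603035; c_{13} = 164412099.

164412099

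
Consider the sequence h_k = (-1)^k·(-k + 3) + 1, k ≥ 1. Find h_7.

5

(-1)^7 = -1; -k + 3 at k=7 is -4; so h_7 = 5.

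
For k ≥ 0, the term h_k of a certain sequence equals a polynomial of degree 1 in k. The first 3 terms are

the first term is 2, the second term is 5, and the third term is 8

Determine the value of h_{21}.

1st diffs: 3, 3 (constant).
So h_k = 3k + 2.
Evaluating at k = 21 gives h_{21} = 65.

65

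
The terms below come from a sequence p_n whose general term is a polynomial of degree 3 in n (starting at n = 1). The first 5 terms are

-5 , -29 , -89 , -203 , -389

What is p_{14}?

1st diffs: -24, -60, -114, -186.
2nd diffs: -36, -54, -72.
3rd diffs: -18, -18 (constant).
Newton forward-difference form: p_n = -5 + (-24)·C(n-1,1) + (-36)·C(n-1,2) + (-18)·C(n-1,3).
At n = 14: n-1 = 13, so p_{14} = -5 - 312 - 2808 - 5148 = -8273.

-8273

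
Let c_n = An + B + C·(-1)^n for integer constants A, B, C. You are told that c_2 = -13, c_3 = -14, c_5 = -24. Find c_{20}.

At n = 2, 3, 5: 2A + B + C = -13; 3A + B - C = -14; 5A + B - C = -24.
Subtracting the first from the second: A - 2C = -1.
Subtracting the second from the third: 2A = -10.
Solving: C = -2, A = -5, then B = -1.
Therefore c_{20} = -100 + (-1) + (-2)·1 = -103.

-103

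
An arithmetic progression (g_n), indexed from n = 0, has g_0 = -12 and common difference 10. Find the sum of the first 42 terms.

8106

g_n = -12 + (n - 0)·10.
g_{41} = 398; S = 42·(-12 + 398)/2 = 8106.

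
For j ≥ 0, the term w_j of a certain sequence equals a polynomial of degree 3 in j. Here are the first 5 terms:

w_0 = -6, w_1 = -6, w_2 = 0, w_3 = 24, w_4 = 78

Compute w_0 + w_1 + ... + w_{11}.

7188

1st diffs: 0, 6, 24, 54.
2nd diffs: 6, 18, 30.
3rd diffs: 12, 12 (constant).
Newton forward-difference form: w_j = -6 + 6·C(j,2) + 12·C(j,3).
Continuing: …, 174, 324, 540, 834, …, w_{11} = 2304.
Summing j = 0..11 (12 terms) gives 7188.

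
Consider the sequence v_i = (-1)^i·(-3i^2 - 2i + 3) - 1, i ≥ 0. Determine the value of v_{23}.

1629

(-1)^23 = -1; -3i^2 - 2i + 3 at i=23 is -1630; so v_{23} = 1629.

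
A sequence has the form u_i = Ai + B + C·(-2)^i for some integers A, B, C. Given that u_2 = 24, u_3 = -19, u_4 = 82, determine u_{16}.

The three given values yield: 2A + B + 4C = 24; 3A + B - 8C = -19; 4A + B + 16C = 82.
Subtracting the first from the second: A - 12C = -43.
Subtracting the second from the third: A + 24C = 101.
Solving: C = 4, A = 5, then B = -2.
So u_i = 5·i + (-2) + 4·(-2)^i; at i=16 this is 262222.

262222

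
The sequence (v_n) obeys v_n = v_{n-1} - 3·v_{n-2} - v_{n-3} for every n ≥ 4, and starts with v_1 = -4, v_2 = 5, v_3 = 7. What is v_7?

69

v_4 = -4;  v_5 = -30;  v_6 = -25;  v_7 = 69.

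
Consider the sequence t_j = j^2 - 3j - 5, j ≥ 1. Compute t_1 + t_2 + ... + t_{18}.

Over j = 1..18: Σj = 171, Σj² = 2109.
Total = (1)·2109 + (-3)·171 + (-5)·18 = 1506.

1506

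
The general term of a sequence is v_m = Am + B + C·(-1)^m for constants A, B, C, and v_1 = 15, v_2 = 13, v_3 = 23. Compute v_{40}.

165

Plug in m = 1, 2, 3: A + B - C = 15; 2A + B + C = 13; 3A + B - C = 23.
Subtracting the first from the second: A + 2C = -2.
Subtracting the second from the third: A - 2C = 10.
Solving: C = -3, A = 4, then B = 8.
Therefore v_{40} = 160 + 8 + (-3)·1 = 165.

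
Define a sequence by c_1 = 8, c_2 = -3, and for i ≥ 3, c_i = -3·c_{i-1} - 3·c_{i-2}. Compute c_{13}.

5832

c_3 = -15, c_4 = 54, c_5 = -117, …, c_{10} = -1458, c_{11} = 3159, c_{12} = -5103, c_{13} = 5832.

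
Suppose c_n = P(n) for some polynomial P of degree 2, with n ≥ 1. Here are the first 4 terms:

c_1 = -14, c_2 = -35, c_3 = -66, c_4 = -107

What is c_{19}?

-1922

1st diffs: -21, -31, -41.
2nd diffs: -10, -10 (constant).
So c_n = -5n^2 - 6n - 3.
Evaluating at n = 19 gives c_{19} = -1922.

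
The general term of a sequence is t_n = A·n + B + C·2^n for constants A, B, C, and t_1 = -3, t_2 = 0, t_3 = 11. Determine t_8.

The three given values yield: A + B + 2C = -3; 2A + B + 4C = 0; 3A + B + 8C = 11.
Subtracting the first from the second: A + 2C = 3.
Subtracting the second from the third: A + 4C = 11.
Solving: C = 4, A = -5, then B = -6.
Hence t_8 = -5·8 + (-6) + 4·256 = 978.

978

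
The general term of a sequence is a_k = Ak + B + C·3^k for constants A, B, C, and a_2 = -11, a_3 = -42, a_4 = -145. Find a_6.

At k = 2, 3, 4: 2A + B + 9C = -11; 3A + B + 27C = -42; 4A + B + 81C = -145.
Subtracting the first from the second: A + 18C = -31.
Subtracting the second from the third: A + 54C = -103.
Solving: C = -2, A = 5, then B = -3.
Therefore a_6 = 30 + (-3) + (-2)·729 = -1431.

-1431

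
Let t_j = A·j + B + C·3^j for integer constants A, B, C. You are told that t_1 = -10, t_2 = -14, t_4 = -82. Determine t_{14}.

-4782950

Plug in j = 1, 2, 4: A + B + 3C = -10; 2A + B + 9C = -14; 4A + B + 81C = -82.
Subtracting the first from the second: A + 6C = -4.
Subtracting the second from the third: 2A + 72C = -68.
Solving: C = -1, A = 2, then B = -9.
Hence t_{14} = 2·14 + (-9) + (-1)·4782969 = -4782950.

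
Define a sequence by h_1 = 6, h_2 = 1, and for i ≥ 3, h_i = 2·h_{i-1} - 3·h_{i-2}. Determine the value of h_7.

188

Applying the relation repeatedly:
h_3 = -16; h_4 = -35; h_5 = -22; h_6 = 61; h_7 = 188.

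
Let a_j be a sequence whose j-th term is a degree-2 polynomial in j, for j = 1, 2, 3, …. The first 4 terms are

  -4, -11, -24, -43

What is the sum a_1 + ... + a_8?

1st diffs: -7, -13, -19.
2nd diffs: -6, -6 (constant).
Newton forward-difference form: a_j = -4 + (-7)·C(j-1,1) + (-6)·C(j-1,2).
Continuing: -68, -99, -136, -179.
Summing j = 1..8 (8 terms) gives -564.

-564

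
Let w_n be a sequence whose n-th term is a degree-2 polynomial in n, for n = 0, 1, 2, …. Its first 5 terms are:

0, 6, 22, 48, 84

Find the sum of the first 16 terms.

6320

1st diffs: 6, 16, 26, 36.
2nd diffs: 10, 10, 10 (constant).
Newton forward-difference form: w_n = 6·C(n,1) + 10·C(n,2).
Continuing: …, 130, 186, 252, 328, …, w_{15} = 1140.
Summing n = 0..15 (16 terms) gives 6320.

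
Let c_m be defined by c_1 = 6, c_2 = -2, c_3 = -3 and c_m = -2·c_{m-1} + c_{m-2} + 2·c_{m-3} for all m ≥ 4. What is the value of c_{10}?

Applying the relation repeatedly:
c_4 = 16  c_5 = -39  c_6 = 88  c_7 = -183  c_8 = 376  c_9 = -759  c_{10} = 1528.

1528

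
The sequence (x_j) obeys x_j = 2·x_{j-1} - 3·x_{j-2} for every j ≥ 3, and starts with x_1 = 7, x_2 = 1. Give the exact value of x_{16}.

-20849

x_3 = -19; x_4 = -41; x_5 = -25; …; x_{13} = 5063; x_{14} = 9529; x_{15} = 3869; x_{16} = -20849.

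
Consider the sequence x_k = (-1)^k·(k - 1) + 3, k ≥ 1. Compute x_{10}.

(-1)^10 = 1; k - 1 at k=10 is 9; so x_{10} = 12.

12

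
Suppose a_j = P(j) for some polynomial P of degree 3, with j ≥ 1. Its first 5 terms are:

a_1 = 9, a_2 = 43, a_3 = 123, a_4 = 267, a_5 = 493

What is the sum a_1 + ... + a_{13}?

28795

1st diffs: 34, 80, 144, 226.
2nd diffs: 46, 64, 82.
3rd diffs: 18, 18 (constant).
So a_j = 3j^3 + 5j^2 - 2j + 3.
Continuing: …, 819, 1263, 1843, 2577, …, a_{13} = 7413.
Summing j = 1..13 (13 terms) gives 28795.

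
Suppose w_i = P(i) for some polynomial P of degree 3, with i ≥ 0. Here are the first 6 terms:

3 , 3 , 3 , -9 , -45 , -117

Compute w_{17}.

1st diffs: 0, 0, -12, -36, -72.
2nd diffs: 0, -12, -24, -36.
3rd diffs: -12, -12, -12 (constant).
So w_i = -2i^3 + 6i^2 - 4i + 3.
Evaluating at i = 17 gives w_{17} = -8157.

-8157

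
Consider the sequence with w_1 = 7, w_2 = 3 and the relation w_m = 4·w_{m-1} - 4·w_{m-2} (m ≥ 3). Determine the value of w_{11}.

Step forward from the initial values:
w_3 = -16, w_4 = -76, w_5 = -240, w_6 = -656, w_7 = -1664, w_8 = -4032, w_9 = -9472, w_{10} = -21760, w_{11} = -49152.
(Characteristic roots are 2 and 2.)

-49152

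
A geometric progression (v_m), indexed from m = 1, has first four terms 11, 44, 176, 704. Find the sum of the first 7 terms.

60071

Common ratio r = 4.
v_m = 11·4^(m-1).
S = 11·(4^7 - 1)/(4 - 1) = 11·(16384 - 1)/(3) = 60071.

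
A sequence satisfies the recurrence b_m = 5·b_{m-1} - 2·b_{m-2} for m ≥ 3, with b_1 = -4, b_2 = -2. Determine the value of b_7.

Applying the relation repeatedly:
b_3 = -2;  b_4 = -6;  b_5 = -26;  b_6 = -118;  b_7 = -538.

-538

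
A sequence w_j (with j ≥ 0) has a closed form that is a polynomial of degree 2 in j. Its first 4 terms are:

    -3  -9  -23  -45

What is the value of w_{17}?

1st diffs: -6, -14, -22.
2nd diffs: -8, -8 (constant).
Newton forward-difference form: w_j = -3 + (-6)·C(j,1) + (-8)·C(j,2).
At j = 17: j = 17, so w_{17} = -3 - 102 - 1088 = -1193.

-1193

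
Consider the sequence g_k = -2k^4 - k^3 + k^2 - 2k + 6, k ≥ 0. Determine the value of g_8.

g_8 = -2·8^4 - 1·8^3 + 1·8^2 - 2·8 + 6 = -8650.

-8650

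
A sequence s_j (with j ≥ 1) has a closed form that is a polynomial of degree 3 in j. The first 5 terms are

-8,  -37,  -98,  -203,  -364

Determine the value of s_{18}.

-13013

1st diffs: -29, -61, -105, -161.
2nd diffs: -32, -44, -56.
3rd diffs: -12, -12 (constant).
Newton forward-difference form: s_j = -8 + (-29)·C(j-1,1) + (-32)·C(j-1,2) + (-12)·C(j-1,3).
At j = 18: j-1 = 17, so s_{18} = -8 - 493 - 4352 - 8160 = -13013.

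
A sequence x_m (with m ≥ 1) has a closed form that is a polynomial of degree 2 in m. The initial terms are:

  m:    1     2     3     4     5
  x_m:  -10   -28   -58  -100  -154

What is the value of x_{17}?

1st diffs: -18, -30, -42, -54.
2nd diffs: -12, -12, -12 (constant).
Newton forward-difference form: x_m = -10 + (-18)·C(m-1,1) + (-12)·C(m-1,2).
At m = 17: m-1 = 16, so x_{17} = -10 - 288 - 1440 = -1738.

-1738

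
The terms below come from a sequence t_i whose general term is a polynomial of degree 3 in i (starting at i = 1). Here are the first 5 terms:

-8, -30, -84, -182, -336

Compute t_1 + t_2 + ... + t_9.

1st diffs: -22, -54, -98, -154.
2nd diffs: -32, -44, -56.
3rd diffs: -12, -12 (constant).
Newton forward-difference form: t_i = -8 + (-22)·C(i-1,1) + (-32)·C(i-1,2) + (-12)·C(i-1,3).
Continuing: -558, -860, -1254, -1752.
Summing i = 1..9 (9 terms) gives -5064.

-5064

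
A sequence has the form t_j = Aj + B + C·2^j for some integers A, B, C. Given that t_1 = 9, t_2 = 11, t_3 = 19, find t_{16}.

196551

The three given values yield: A + B + 2C = 9; 2A + B + 4C = 11; 3A + B + 8C = 19.
Subtracting the first from the second: A + 2C = 2.
Subtracting the second from the third: A + 4C = 8.
Solving: C = 3, A = -4, then B = 7.
So t_j = -4·j + 7 + 3·2^j; at j=16 this is 196551.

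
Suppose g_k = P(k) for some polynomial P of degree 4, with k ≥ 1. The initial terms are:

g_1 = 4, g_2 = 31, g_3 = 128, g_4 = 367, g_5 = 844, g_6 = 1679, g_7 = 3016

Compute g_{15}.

1st diffs: 27, 97, 239, 477, 835, 1337.
2nd diffs: 70, 142, 238, 358, 502.
3rd diffs: 72, 96, 120, 144.
4th diffs: 24, 24, 24 (constant).
Newton forward-difference form: g_k = 4 + 27·C(k-1,1) + 70·C(k-1,2) + 72·C(k-1,3) + 24·C(k-1,4).
At k = 15: k-1 = 14, so g_{15} = 4 + 378 + 6370 + 26208 + 24024 = 56984.

56984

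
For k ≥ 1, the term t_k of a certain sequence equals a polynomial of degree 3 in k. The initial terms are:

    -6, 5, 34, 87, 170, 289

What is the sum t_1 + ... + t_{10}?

3855

1st diffs: 11, 29, 53, 83, 119.
2nd diffs: 18, 24, 30, 36.
3rd diffs: 6, 6, 6 (constant).
Newton forward-difference form: t_k = -6 + 11·C(k-1,1) + 18·C(k-1,2) + 6·C(k-1,3).
Continuing: 450, 659, 922, 1245.
Summing k = 1..10 (10 terms) gives 3855.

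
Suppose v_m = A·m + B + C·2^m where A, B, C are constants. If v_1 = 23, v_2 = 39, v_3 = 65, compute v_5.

197

At m = 1, 2, 3: A + B + 2C = 23; 2A + B + 4C = 39; 3A + B + 8C = 65.
Subtracting the first from the second: A + 2C = 16.
Subtracting the second from the third: A + 4C = 26.
Solving: C = 5, A = 6, then B = 7.
Therefore v_5 = 30 + 7 + 5·32 = 197.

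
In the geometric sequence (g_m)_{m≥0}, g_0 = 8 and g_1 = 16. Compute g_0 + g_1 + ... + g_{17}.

Common ratio r = 2.
g_m = 8·2^(m-0).
S = 8·(2^18 - 1)/(2 - 1) = 8·(262144 - 1)/(1) = 2097144.

2097144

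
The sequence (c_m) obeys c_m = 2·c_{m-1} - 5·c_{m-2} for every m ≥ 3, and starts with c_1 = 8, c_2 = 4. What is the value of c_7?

848

Iterate the recurrence:
c_3 = -32;  c_4 = -84;  c_5 = -8;  c_6 = 404;  c_7 = 848.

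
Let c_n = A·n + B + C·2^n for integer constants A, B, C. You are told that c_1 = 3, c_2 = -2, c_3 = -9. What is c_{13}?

-8223

The three given values yield: A + B + 2C = 3; 2A + B + 4C = -2; 3A + B + 8C = -9.
Subtracting the first from the second: A + 2C = -5.
Subtracting the second from the third: A + 4C = -7.
Solving: C = -1, A = -3, then B = 8.
Therefore c_{13} = -39 + 8 + (-1)·8192 = -8223.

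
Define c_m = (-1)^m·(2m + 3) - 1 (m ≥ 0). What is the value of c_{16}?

34

(-1)^16 = 1; 2m + 3 at m=16 is 35; so c_{16} = 34.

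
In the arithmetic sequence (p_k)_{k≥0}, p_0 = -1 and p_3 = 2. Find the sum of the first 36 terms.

594

Common difference d = (2 - (-1)) / (3 - 0) = 1.
p_k = -1 + (k - 0)·1.
p_{35} = 34; S = 36·(-1 + 34)/2 = 594.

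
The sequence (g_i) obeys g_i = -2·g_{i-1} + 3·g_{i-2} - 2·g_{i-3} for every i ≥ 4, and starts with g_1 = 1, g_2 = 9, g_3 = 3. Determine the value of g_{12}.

145123

g_4 = 19;  g_5 = -47;  g_6 = 145;  g_7 = -469;  g_8 = 1467;  g_9 = -4631;  g_{10} = 14601;  g_{11} = -46029;  g_{12} = 145123.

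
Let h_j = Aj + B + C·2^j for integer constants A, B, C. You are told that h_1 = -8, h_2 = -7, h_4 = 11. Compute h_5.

40

Plug in j = 1, 2, 4: A + B + 2C = -8; 2A + B + 4C = -7; 4A + B + 16C = 11.
Subtracting the first from the second: A + 2C = 1.
Subtracting the second from the third: 2A + 12C = 18.
Solving: C = 2, A = -3, then B = -9.
Hence h_5 = -3·5 + (-9) + 2·32 = 40.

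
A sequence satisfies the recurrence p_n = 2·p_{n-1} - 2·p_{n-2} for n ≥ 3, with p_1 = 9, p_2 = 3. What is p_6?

-12

Compute successive terms:
p_3 = -12, p_4 = -30, p_5 = -36, p_6 = -12.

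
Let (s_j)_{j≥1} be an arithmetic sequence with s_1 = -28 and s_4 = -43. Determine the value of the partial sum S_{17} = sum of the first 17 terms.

-1156

Common difference d = (-43 - (-28)) / (4 - 1) = -5.
s_j = -28 + (j - 1)·(-5).
s_{17} = -108; S = 17·(-28 + (-108))/2 = -1156.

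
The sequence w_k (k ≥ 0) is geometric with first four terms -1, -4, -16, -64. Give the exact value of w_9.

Common ratio r = 4.
w_k = (-1)·4^(k-0).
w_9 = (-1)·4^9 = -262144.

-262144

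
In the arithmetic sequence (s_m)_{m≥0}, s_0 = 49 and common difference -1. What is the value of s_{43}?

s_m = 49 + (m - 0)·(-1).
s_{43} = 49 + 43·(-1) = 6.

6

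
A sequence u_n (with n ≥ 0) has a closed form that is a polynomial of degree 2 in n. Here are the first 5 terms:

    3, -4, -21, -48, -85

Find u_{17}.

-1476

1st diffs: -7, -17, -27, -37.
2nd diffs: -10, -10, -10 (constant).
Newton forward-difference form: u_n = 3 + (-7)·C(n,1) + (-10)·C(n,2).
At n = 17: n = 17, so u_{17} = 3 - 119 - 1360 = -1476.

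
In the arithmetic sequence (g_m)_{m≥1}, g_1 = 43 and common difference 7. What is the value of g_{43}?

337

g_m = 43 + (m - 1)·7.
g_{43} = 43 + 42·7 = 337.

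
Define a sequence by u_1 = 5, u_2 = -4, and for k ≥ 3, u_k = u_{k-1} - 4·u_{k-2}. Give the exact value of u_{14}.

21368

Compute successive terms:
u_3 = -24; u_4 = -8; u_5 = 88; …; u_{11} = 2200; u_{12} = -10056; u_{13} = -18856; u_{14} = 21368.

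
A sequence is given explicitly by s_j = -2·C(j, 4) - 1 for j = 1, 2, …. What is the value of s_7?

C(7, 4) = 35, so s_7 = -71.

-71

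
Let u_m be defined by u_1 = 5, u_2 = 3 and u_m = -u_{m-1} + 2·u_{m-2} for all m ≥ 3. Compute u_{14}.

-5457

Step forward from the initial values:
u_3 = 7  u_4 = -1  u_5 = 15  …  u_{11} = 687  u_{12} = -1361  u_{13} = 2735  u_{14} = -5457.
(Characteristic roots are 1 and -2.)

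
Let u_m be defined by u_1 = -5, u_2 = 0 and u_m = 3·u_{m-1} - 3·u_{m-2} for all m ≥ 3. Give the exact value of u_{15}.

10935

Applying the relation repeatedly:
u_3 = 15, u_4 = 45, u_5 = 90, …, u_{12} = -3645, u_{13} = -3645, u_{14} = 0, u_{15} = 10935.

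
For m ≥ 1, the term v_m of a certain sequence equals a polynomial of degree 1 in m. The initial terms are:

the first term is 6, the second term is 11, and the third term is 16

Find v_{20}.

101

1st diffs: 5, 5 (constant).
So v_m = 5m + 1.
Evaluating at m = 20 gives v_{20} = 101.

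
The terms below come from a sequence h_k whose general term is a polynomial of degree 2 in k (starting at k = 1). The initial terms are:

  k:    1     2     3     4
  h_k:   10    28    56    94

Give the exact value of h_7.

268

1st diffs: 18, 28, 38.
2nd diffs: 10, 10 (constant).
So h_k = 5k^2 + 3k + 2.
Evaluating at k = 7 gives h_7 = 268.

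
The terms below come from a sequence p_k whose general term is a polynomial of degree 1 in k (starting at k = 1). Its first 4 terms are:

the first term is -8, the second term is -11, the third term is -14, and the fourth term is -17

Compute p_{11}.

-38

1st diffs: -3, -3, -3 (constant).
So p_k = -3k - 5.
Evaluating at k = 11 gives p_{11} = -38.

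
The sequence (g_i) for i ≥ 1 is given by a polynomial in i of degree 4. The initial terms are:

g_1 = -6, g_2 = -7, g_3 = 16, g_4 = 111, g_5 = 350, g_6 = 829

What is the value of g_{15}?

1st diffs: -1, 23, 95, 239, 479.
2nd diffs: 24, 72, 144, 240.
3rd diffs: 48, 72, 96.
4th diffs: 24, 24 (constant).
Newton forward-difference form: g_i = -6 + (-1)·C(i-1,1) + 24·C(i-1,2) + 48·C(i-1,3) + 24·C(i-1,4).
At i = 15: i-1 = 14, so g_{15} = -6 - 14 + 2184 + 17472 + 24024 = 43660.

43660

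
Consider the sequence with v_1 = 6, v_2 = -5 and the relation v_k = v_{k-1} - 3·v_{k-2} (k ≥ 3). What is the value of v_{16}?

15832

Iterate the recurrence:
v_3 = -23  v_4 = -8  v_5 = 61  …  v_{13} = -5354  v_{14} = 115  v_{15} = 16177  v_{16} = 15832.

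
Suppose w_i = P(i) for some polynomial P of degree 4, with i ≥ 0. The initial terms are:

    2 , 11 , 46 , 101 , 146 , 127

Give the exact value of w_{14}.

1st diffs: 9, 35, 55, 45, -19.
2nd diffs: 26, 20, -10, -64.
3rd diffs: -6, -30, -54.
4th diffs: -24, -24 (constant).
Newton forward-difference form: w_i = 2 + 9·C(i,1) + 26·C(i,2) + (-6)·C(i,3) + (-24)·C(i,4).
At i = 14: i = 14, so w_{14} = 2 + 126 + 2366 - 2184 - 24024 = -23714.

-23714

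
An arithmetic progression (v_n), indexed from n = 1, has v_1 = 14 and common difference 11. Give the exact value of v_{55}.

608

v_n = 14 + (n - 1)·11.
v_{55} = 14 + 54·11 = 608.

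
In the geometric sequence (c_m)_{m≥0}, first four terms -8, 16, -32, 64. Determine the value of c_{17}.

1048576

Common ratio r = -2.
c_m = (-8)·(-2)^(m-0).
c_{17} = (-8)·(-2)^17 = 1048576.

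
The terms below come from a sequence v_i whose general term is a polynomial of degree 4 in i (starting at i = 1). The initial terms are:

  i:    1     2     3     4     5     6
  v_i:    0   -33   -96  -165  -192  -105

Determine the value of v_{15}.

1st diffs: -33, -63, -69, -27, 87.
2nd diffs: -30, -6, 42, 114.
3rd diffs: 24, 48, 72.
4th diffs: 24, 24 (constant).
So v_i = i^4 - 6i^3 - 4i^2 + 6i + 3.
Evaluating at i = 15 gives v_{15} = 29568.

29568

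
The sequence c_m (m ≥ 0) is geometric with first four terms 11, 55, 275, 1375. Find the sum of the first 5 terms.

8591

Common ratio r = 5.
c_m = 11·5^(m-0).
S = 11·(5^5 - 1)/(5 - 1) = 11·(3125 - 1)/(4) = 8591.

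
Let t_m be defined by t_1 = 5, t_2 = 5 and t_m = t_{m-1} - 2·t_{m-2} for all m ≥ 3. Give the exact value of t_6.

t_3 = -5; t_4 = -15; t_5 = -5; t_6 = 25.

25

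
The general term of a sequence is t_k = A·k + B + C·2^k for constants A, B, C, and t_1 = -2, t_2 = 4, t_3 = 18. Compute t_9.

At k = 1, 2, 3: A + B + 2C = -2; 2A + B + 4C = 4; 3A + B + 8C = 18.
Subtracting the first from the second: A + 2C = 6.
Subtracting the second from the third: A + 4C = 14.
Solving: C = 4, A = -2, then B = -8.
So t_k = -2·k + (-8) + 4·2^k; at k=9 this is 2022.

2022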